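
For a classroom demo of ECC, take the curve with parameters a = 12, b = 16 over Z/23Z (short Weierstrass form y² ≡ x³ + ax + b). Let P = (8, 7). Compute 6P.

(15, 11)

Repeated addition: build up to 6P.
2P: tangent at (8, 7): λ = (3·8² + 12)/(2·7) ≡ 20/14. 14⁻¹ ≡ 5 (mod 23), so λ ≡ 20·5 ≡ 8.
  x = λ² - 8 - 8 = 64 - 16 ≡ 2; y = λ·(8 - 2) - 7 ≡ 18. → (2, 18)
3P: (2, 18) + (8, 7). λ = (7 - 18)/(8 - 2) ≡ 12/6 mod 23. 6⁻¹ ≡ 4 (mod 23), so λ ≡ 2.
  x = λ² - 2 - 8 = 4 - 10 ≡ 17; y = λ·(2 - 17) - 18 ≡ 21. → (17, 21)
4P: (17, 21) + (8, 7). λ = (7 - 21)/(8 - 17) ≡ 9/14 mod 23. 14⁻¹ ≡ 5 (mod 23), so λ ≡ 22.
  x = λ² - 17 - 8 = 484 - 25 ≡ 22; y = λ·(17 - 22) - 21 ≡ 7. → (22, 7)
5P: (22, 7) + (8, 7). λ = (7 - 7)/(8 - 22) ≡ 0/9 mod 23. 9⁻¹ ≡ 18 (mod 23), so λ ≡ 0.
  x = λ² - 22 - 8 = 0 - 30 ≡ 16; y = λ·(22 - 16) - 7 ≡ 16. → (16, 16)
6P: (16, 16) + (8, 7). λ = (7 - 16)/(8 - 16) ≡ 14/15 mod 23. 15⁻¹ ≡ 20 (mod 23), so λ ≡ 4.
  x = λ² - 16 - 8 = 16 - 24 ≡ 15; y = λ·(16 - 15) - 16 ≡ 11. → (15, 11)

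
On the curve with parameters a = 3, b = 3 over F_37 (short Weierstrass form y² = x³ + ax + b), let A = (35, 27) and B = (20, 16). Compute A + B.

(35, 27) + (20, 16). λ = (16 - 27)/(20 - 35) ≡ 26/22 mod 37. 22⁻¹ ≡ 32 (mod 37) since 22·32 = 704 ≡ 1, so λ ≡ 18.
  x = λ² - 35 - 20 = 324 - 55 ≡ 10; y = λ·(35 - 10) - 27 ≡ 16. → (10, 16)

(10, 16)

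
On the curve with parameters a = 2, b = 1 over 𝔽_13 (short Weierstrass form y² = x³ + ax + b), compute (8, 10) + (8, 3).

O

The two points share x = 8 and their y-coordinates satisfy 10 + 3 ≡ 0 (mod 13), so they are inverses. Their sum is O.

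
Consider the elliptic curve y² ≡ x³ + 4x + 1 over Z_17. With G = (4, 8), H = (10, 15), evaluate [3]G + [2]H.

(4, 8)

First 3G:
Repeated addition: build up to 3G.
2G: tangent at (4, 8): λ = (3·4² + 4)/(2·8) ≡ 1/16. 16⁻¹ ≡ 16 (mod 17), so λ ≡ 1·16 ≡ 16.
  x = λ² - 4 - 4 = 256 - 8 ≡ 10; y = λ·(4 - 10) - 8 ≡ 15. → (10, 15)
3G: (10, 15) + (4, 8). λ = (8 - 15)/(4 - 10) ≡ 10/11 mod 17. 11⁻¹ ≡ 14 (mod 17), so λ ≡ 4.
  x = λ² - 10 - 4 = 16 - 14 ≡ 2; y = λ·(10 - 2) - 15 ≡ 0. → (2, 0)
3G = (2, 0).
Next 2H:
Repeated addition: build up to 2H.
2H: tangent at (10, 15): λ = (3·10² + 4)/(2·15) ≡ 15/13. 13⁻¹ ≡ 4 (mod 17) since 13·4 = 52 ≡ 1, so λ ≡ 15·4 ≡ 9.
  x = λ² - 10 - 10 = 81 - 20 ≡ 10; y = λ·(10 - 10) - 15 ≡ 2. → (10, 2)
2H = (10, 2).
Finally 3G + 2H:
(2, 0) + (10, 2). λ = (2 - 0)/(10 - 2) ≡ 2/8 mod 17. 8⁻¹ ≡ 15 (mod 17), so λ ≡ 13.
  x = λ² - 2 - 10 = 169 - 12 ≡ 4; y = λ·(2 - 4) - 0 ≡ 8. → (4, 8)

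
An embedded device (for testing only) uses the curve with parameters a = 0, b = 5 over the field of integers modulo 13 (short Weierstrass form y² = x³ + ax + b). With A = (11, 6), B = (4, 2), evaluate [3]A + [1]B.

First 3A:
Repeated addition: build up to 3A.
2A: tangent at (11, 6): λ = (3·11² + 0)/(2·6) ≡ 12/12. 12⁻¹ ≡ 12 (mod 13) since 12·12 = 144 ≡ 1, so λ ≡ 12·12 ≡ 1.
  x = λ² - 11 - 11 = 1 - 22 ≡ 5; y = λ·(11 - 5) - 6 ≡ 0. → (5, 0)
3A: (5, 0) + (11, 6). λ = (6 - 0)/(11 - 5) ≡ 6/6 mod 13. 6⁻¹ ≡ 11 (mod 13), so λ ≡ 1.
  x = λ² - 5 - 11 = 1 - 16 ≡ 11; y = λ·(5 - 11) - 0 ≡ 7. → (11, 7)
3A = (11, 7).
Finally 3A + B:
(11, 7) + (4, 2). λ = (2 - 7)/(4 - 11) ≡ 8/6 mod 13. 6⁻¹ ≡ 11 (mod 13), so λ ≡ 10.
  x = λ² - 11 - 4 = 100 - 15 ≡ 7; y = λ·(11 - 7) - 7 ≡ 7. → (7, 7)

(7, 7)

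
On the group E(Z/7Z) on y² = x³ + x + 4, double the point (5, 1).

(6, 3)

tangent at (5, 1): λ = (3·5² + 1)/(2·1) ≡ 6/2. 2⁻¹ ≡ 4 (mod 7), so λ ≡ 6·4 ≡ 3.
  x = λ² - 5 - 5 = 9 - 10 ≡ 6; y = λ·(5 - 6) - 1 ≡ 3. → (6, 3)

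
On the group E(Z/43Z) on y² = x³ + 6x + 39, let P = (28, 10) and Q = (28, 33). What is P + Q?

The two points share x = 28 and their y-coordinates satisfy 10 + 33 ≡ 0 (mod 43), so they are inverses. Their sum is O.

O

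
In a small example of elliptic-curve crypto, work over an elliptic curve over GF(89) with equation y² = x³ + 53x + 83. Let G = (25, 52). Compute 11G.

(82, 9)

Repeated addition: build up to 11G.
2G: tangent at (25, 52): λ = (3·25² + 53)/(2·52) ≡ 59/15. 15⁻¹ ≡ 6 (mod 89) since 15·6 = 90 ≡ 1, so λ ≡ 59·6 ≡ 87.
  x = λ² - 25 - 25 = 7569 - 50 ≡ 43; y = λ·(25 - 43) - 52 ≡ 73. → (43, 73)
3G: (43, 73) + (25, 52). λ = (52 - 73)/(25 - 43) ≡ 68/71 mod 89. 71⁻¹ ≡ 84 (mod 89), so λ ≡ 16.
  x = λ² - 43 - 25 = 256 - 68 ≡ 10; y = λ·(43 - 10) - 73 ≡ 10. → (10, 10)
4G: (10, 10) + (25, 52). λ = (52 - 10)/(25 - 10) ≡ 42/15 mod 89. 15⁻¹ ≡ 6 (mod 89) since 15·6 = 90 ≡ 1, so λ ≡ 74.
  x = λ² - 10 - 25 = 5476 - 35 ≡ 12; y = λ·(10 - 12) - 10 ≡ 20. → (12, 20)
5G: (12, 20) + (25, 52). λ = (52 - 20)/(25 - 12) ≡ 32/13 mod 89. 13⁻¹ ≡ 48 (mod 89) since 13·48 = 624 ≡ 1, so λ ≡ 23.
  x = λ² - 12 - 25 = 529 - 37 ≡ 47; y = λ·(12 - 47) - 20 ≡ 65. → (47, 65)
6G: (47, 65) + (25, 52). λ = (52 - 65)/(25 - 47) ≡ 76/67 mod 89. 67⁻¹ ≡ 4 (mod 89) since 67·4 = 268 ≡ 1, so λ ≡ 37.
  x = λ² - 47 - 25 = 1369 - 72 ≡ 51; y = λ·(47 - 51) - 65 ≡ 54. → (51, 54)
7G: (51, 54) + (25, 52). λ = (52 - 54)/(25 - 51) ≡ 87/63 mod 89. 63⁻¹ ≡ 65 (mod 89) since 63·65 = 4095 ≡ 1, so λ ≡ 48.
  x = λ² - 51 - 25 = 2304 - 76 ≡ 3; y = λ·(51 - 3) - 54 ≡ 25. → (3, 25)
8G: (3, 25) + (25, 52). λ = (52 - 25)/(25 - 3) ≡ 27/22 mod 89. 22⁻¹ ≡ 85 (mod 89), so λ ≡ 70.
  x = λ² - 3 - 25 = 4900 - 28 ≡ 66; y = λ·(3 - 66) - 25 ≡ 15. → (66, 15)
9G: (66, 15) + (25, 52). λ = (52 - 15)/(25 - 66) ≡ 37/48 mod 89. 48⁻¹ ≡ 13 (mod 89) since 48·13 = 624 ≡ 1, so λ ≡ 36.
  x = λ² - 66 - 25 = 1296 - 91 ≡ 48; y = λ·(66 - 48) - 15 ≡ 10. → (48, 10)
10G: (48, 10) + (25, 52). λ = (52 - 10)/(25 - 48) ≡ 42/66 mod 89. 66⁻¹ ≡ 58 (mod 89), so λ ≡ 33.
  x = λ² - 48 - 25 = 1089 - 73 ≡ 37; y = λ·(48 - 37) - 10 ≡ 86. → (37, 86)
11G: (37, 86) + (25, 52). λ = (52 - 86)/(25 - 37) ≡ 55/77 mod 89. 77⁻¹ ≡ 37 (mod 89) since 77·37 = 2849 ≡ 1, so λ ≡ 77.
  x = λ² - 37 - 25 = 5929 - 62 ≡ 82; y = λ·(37 - 82) - 86 ≡ 9. → (82, 9)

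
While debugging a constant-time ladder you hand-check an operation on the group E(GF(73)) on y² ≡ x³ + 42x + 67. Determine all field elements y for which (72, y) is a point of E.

30, 43

x³ + 42x + 67 = 376339 ≡ 24 (mod 73).
Square roots of 24 mod 73: 30 and 43 (since 30² = 900 ≡ 24).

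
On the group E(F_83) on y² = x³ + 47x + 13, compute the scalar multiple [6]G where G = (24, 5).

Double-and-add on 6 = (110)₂. Start with G = (24, 5) for the leading 1-bit.
double: tangent at (24, 5): λ = (3·24² + 47)/(2·5) ≡ 32/10. 10⁻¹ ≡ 25 (mod 83), so λ ≡ 32·25 ≡ 53.
  x = λ² - 24 - 24 = 2809 - 48 ≡ 22; y = λ·(24 - 22) - 5 ≡ 18. → (22, 18)
add G: (22, 18) + (24, 5). λ = (5 - 18)/(24 - 22) ≡ 70/2 mod 83. 2⁻¹ ≡ 42 (mod 83) since 2·42 = 84 ≡ 1, so λ ≡ 35.
  x = λ² - 22 - 24 = 1225 - 46 ≡ 17; y = λ·(22 - 17) - 18 ≡ 74. → (17, 74)
double: tangent at (17, 74): λ = (3·17² + 47)/(2·74) ≡ 1/65. 65⁻¹ ≡ 23 (mod 83) since 65·23 = 1495 ≡ 1, so λ ≡ 1·23 ≡ 23.
  x = λ² - 17 - 17 = 529 - 34 ≡ 80; y = λ·(17 - 80) - 74 ≡ 54. → (80, 54)

(80, 54)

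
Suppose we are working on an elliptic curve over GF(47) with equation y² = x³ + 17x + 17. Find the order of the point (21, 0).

2

2P: (21, 0) + (21, 0): same x and y₁ ≡ -y₂, so the sum is O.
2P = O, so the order is 2.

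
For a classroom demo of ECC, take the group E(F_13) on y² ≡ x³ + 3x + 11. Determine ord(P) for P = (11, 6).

2P: tangent at (11, 6): λ = (3·11² + 3)/(2·6) ≡ 2/12. 12⁻¹ ≡ 12 (mod 13) since 12·12 = 144 ≡ 1, so λ ≡ 2·12 ≡ 11.
  x = λ² - 11 - 11 = 121 - 22 ≡ 8; y = λ·(11 - 8) - 6 ≡ 1. → (8, 1)
3P: (8, 1) + (11, 6). λ = (6 - 1)/(11 - 8) ≡ 5/3 mod 13. 3⁻¹ ≡ 9 (mod 13), so λ ≡ 6.
  x = λ² - 8 - 11 = 36 - 19 ≡ 4; y = λ·(8 - 4) - 1 ≡ 10. → (4, 10)
4P: (4, 10) + (11, 6). λ = (6 - 10)/(11 - 4) ≡ 9/7 mod 13. 7⁻¹ ≡ 2 (mod 13), so λ ≡ 5.
  x = λ² - 4 - 11 = 25 - 15 ≡ 10; y = λ·(4 - 10) - 10 ≡ 12. → (10, 12)
5P: (10, 12) + (11, 6). λ = (6 - 12)/(11 - 10) ≡ 7/1 mod 13. 1⁻¹ ≡ 1 (mod 13) since 1·1 = 1 ≡ 1, so λ ≡ 7.
  x = λ² - 10 - 11 = 49 - 21 ≡ 2; y = λ·(10 - 2) - 12 ≡ 5. → (2, 5)
6P: (2, 5) + (11, 6). λ = (6 - 5)/(11 - 2) ≡ 1/9 mod 13. 9⁻¹ ≡ 3 (mod 13), so λ ≡ 3.
  x = λ² - 2 - 11 = 9 - 13 ≡ 9; y = λ·(2 - 9) - 5 ≡ 0. → (9, 0)
7P: (9, 0) + (11, 6). λ = (6 - 0)/(11 - 9) ≡ 6/2 mod 13. 2⁻¹ ≡ 7 (mod 13) since 2·7 = 14 ≡ 1, so λ ≡ 3.
  x = λ² - 9 - 11 = 9 - 20 ≡ 2; y = λ·(9 - 2) - 0 ≡ 8. → (2, 8)
8P: (2, 8) + (11, 6). λ = (6 - 8)/(11 - 2) ≡ 11/9 mod 13. 9⁻¹ ≡ 3 (mod 13) since 9·3 = 27 ≡ 1, so λ ≡ 7.
  x = λ² - 2 - 11 = 49 - 13 ≡ 10; y = λ·(2 - 10) - 8 ≡ 1. → (10, 1)
9P: (10, 1) + (11, 6). λ = (6 - 1)/(11 - 10) ≡ 5/1 mod 13. 1⁻¹ ≡ 1 (mod 13), so λ ≡ 5.
  x = λ² - 10 - 11 = 25 - 21 ≡ 4; y = λ·(10 - 4) - 1 ≡ 3. → (4, 3)
10P: (4, 3) + (11, 6). λ = (6 - 3)/(11 - 4) ≡ 3/7 mod 13. 7⁻¹ ≡ 2 (mod 13), so λ ≡ 6.
  x = λ² - 4 - 11 = 36 - 15 ≡ 8; y = λ·(4 - 8) - 3 ≡ 12. → (8, 12)
11P: (8, 12) + (11, 6). λ = (6 - 12)/(11 - 8) ≡ 7/3 mod 13. 3⁻¹ ≡ 9 (mod 13), so λ ≡ 11.
  x = λ² - 8 - 11 = 121 - 19 ≡ 11; y = λ·(8 - 11) - 12 ≡ 7. → (11, 7)
12P: (11, 7) + (11, 6): same x and y₁ ≡ -y₂, so the sum is the point at infinity.
12P = the point at infinity, so the order is 12.

12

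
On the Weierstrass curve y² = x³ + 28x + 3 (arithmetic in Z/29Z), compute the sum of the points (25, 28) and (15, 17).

(5, 23)

(25, 28) + (15, 17). λ = (17 - 28)/(15 - 25) ≡ 18/19 mod 29. 19⁻¹ ≡ 26 (mod 29) since 19·26 = 494 ≡ 1, so λ ≡ 4.
  x = λ² - 25 - 15 = 16 - 40 ≡ 5; y = λ·(25 - 5) - 28 ≡ 23. → (5, 23)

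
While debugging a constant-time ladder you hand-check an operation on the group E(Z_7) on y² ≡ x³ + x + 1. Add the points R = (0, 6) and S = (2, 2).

(2, 5)

(0, 6) + (2, 2). λ = (2 - 6)/(2 - 0) ≡ 3/2 mod 7. 2⁻¹ ≡ 4 (mod 7) since 2·4 = 8 ≡ 1, so λ ≡ 5.
  x = λ² - 0 - 2 = 25 - 2 ≡ 2; y = λ·(0 - 2) - 6 ≡ 5. → (2, 5)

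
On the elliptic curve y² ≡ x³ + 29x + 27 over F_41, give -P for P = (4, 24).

(4, 17)

-(4, 24) = (4, -24 mod 41) = (4, 17).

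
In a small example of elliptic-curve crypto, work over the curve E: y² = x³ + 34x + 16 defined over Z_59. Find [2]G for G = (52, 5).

(0, 4)

tangent at (52, 5): λ = (3·52² + 34)/(2·5) ≡ 4/10. 10⁻¹ ≡ 6 (mod 59), so λ ≡ 4·6 ≡ 24.
  x = λ² - 52 - 52 = 576 - 104 ≡ 0; y = λ·(52 - 0) - 5 ≡ 4. → (0, 4)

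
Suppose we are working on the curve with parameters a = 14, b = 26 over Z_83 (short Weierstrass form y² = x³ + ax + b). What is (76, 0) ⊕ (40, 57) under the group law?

(76, 0) + (40, 57). λ = (57 - 0)/(40 - 76) ≡ 57/47 mod 83. 47⁻¹ ≡ 53 (mod 83), so λ ≡ 33.
  x = λ² - 76 - 40 = 1089 - 116 ≡ 60; y = λ·(76 - 60) - 0 ≡ 30. → (60, 30)

(60, 30)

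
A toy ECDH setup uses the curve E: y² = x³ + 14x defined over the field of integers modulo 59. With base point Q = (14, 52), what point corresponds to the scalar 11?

(10, 14)

Double-and-add on 11 = (1011)₂. Start with Q = (14, 52) for the leading 1-bit.
double: tangent at (14, 52): λ = (3·14² + 14)/(2·52) ≡ 12/45. 45⁻¹ ≡ 21 (mod 59), so λ ≡ 12·21 ≡ 16.
  x = λ² - 14 - 14 = 256 - 28 ≡ 51; y = λ·(14 - 51) - 52 ≡ 5. → (51, 5)
double: tangent at (51, 5): λ = (3·51² + 14)/(2·5) ≡ 29/10. 10⁻¹ ≡ 6 (mod 59) since 10·6 = 60 ≡ 1, so λ ≡ 29·6 ≡ 56.
  x = λ² - 51 - 51 = 3136 - 102 ≡ 25; y = λ·(51 - 25) - 5 ≡ 35. → (25, 35)
add Q: (25, 35) + (14, 52). λ = (52 - 35)/(14 - 25) ≡ 17/48 mod 59. 48⁻¹ ≡ 16 (mod 59), so λ ≡ 36.
  x = λ² - 25 - 14 = 1296 - 39 ≡ 18; y = λ·(25 - 18) - 35 ≡ 40. → (18, 40)
double: tangent at (18, 40): λ = (3·18² + 14)/(2·40) ≡ 42/21. 21⁻¹ ≡ 45 (mod 59) since 21·45 = 945 ≡ 1, so λ ≡ 42·45 ≡ 2.
  x = λ² - 18 - 18 = 4 - 36 ≡ 27; y = λ·(18 - 27) - 40 ≡ 1. → (27, 1)
add Q: (27, 1) + (14, 52). λ = (52 - 1)/(14 - 27) ≡ 51/46 mod 59. 46⁻¹ ≡ 9 (mod 59) since 46·9 = 414 ≡ 1, so λ ≡ 46.
  x = λ² - 27 - 14 = 2116 - 41 ≡ 10; y = λ·(27 - 10) - 1 ≡ 14. → (10, 14)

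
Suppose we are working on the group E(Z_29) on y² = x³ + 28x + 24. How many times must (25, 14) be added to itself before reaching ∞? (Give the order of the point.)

9

2P: tangent at (25, 14): λ = (3·25² + 28)/(2·14) ≡ 18/28. 28⁻¹ ≡ 28 (mod 29), so λ ≡ 18·28 ≡ 11.
  x = λ² - 25 - 25 = 121 - 50 ≡ 13; y = λ·(25 - 13) - 14 ≡ 2. → (13, 2)
3P: (13, 2) + (25, 14). λ = (14 - 2)/(25 - 13) ≡ 12/12 mod 29. 12⁻¹ ≡ 17 (mod 29) since 12·17 = 204 ≡ 1, so λ ≡ 1.
  x = λ² - 13 - 25 = 1 - 38 ≡ 21; y = λ·(13 - 21) - 2 ≡ 19. → (21, 19)
4P: (21, 19) + (25, 14). λ = (14 - 19)/(25 - 21) ≡ 24/4 mod 29. 4⁻¹ ≡ 22 (mod 29) since 4·22 = 88 ≡ 1, so λ ≡ 6.
  x = λ² - 21 - 25 = 36 - 46 ≡ 19; y = λ·(21 - 19) - 19 ≡ 22. → (19, 22)
5P: (19, 22) + (25, 14). λ = (14 - 22)/(25 - 19) ≡ 21/6 mod 29. 6⁻¹ ≡ 5 (mod 29) since 6·5 = 30 ≡ 1, so λ ≡ 18.
  x = λ² - 19 - 25 = 324 - 44 ≡ 19; y = λ·(19 - 19) - 22 ≡ 7. → (19, 7)
6P: (19, 7) + (25, 14). λ = (14 - 7)/(25 - 19) ≡ 7/6 mod 29. 6⁻¹ ≡ 5 (mod 29), so λ ≡ 6.
  x = λ² - 19 - 25 = 36 - 44 ≡ 21; y = λ·(19 - 21) - 7 ≡ 10. → (21, 10)
7P: (21, 10) + (25, 14). λ = (14 - 10)/(25 - 21) ≡ 4/4 mod 29. 4⁻¹ ≡ 22 (mod 29) since 4·22 = 88 ≡ 1, so λ ≡ 1.
  x = λ² - 21 - 25 = 1 - 46 ≡ 13; y = λ·(21 - 13) - 10 ≡ 27. → (13, 27)
8P: (13, 27) + (25, 14). λ = (14 - 27)/(25 - 13) ≡ 16/12 mod 29. 12⁻¹ ≡ 17 (mod 29), so λ ≡ 11.
  x = λ² - 13 - 25 = 121 - 38 ≡ 25; y = λ·(13 - 25) - 27 ≡ 15. → (25, 15)
9P: (25, 15) + (25, 14): same x and y₁ ≡ -y₂, so the sum is ∞.
9P = ∞, so the order is 9.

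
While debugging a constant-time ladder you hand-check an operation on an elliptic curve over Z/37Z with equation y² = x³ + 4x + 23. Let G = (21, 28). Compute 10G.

(21, 28)

Repeated addition: build up to 10G.
2G: tangent at (21, 28): λ = (3·21² + 4)/(2·28) ≡ 32/19. 19⁻¹ ≡ 2 (mod 37) since 19·2 = 38 ≡ 1, so λ ≡ 32·2 ≡ 27.
  x = λ² - 21 - 21 = 729 - 42 ≡ 21; y = λ·(21 - 21) - 28 ≡ 9. → (21, 9)
3G: (21, 9) + (21, 28): same x and y₁ ≡ -y₂, so the sum is ∞.
4G: ∞ + (21, 28) = (21, 28) (identity).
5G: tangent at (21, 28): λ = (3·21² + 4)/(2·28) ≡ 32/19. 19⁻¹ ≡ 2 (mod 37), so λ ≡ 32·2 ≡ 27.
  x = λ² - 21 - 21 = 729 - 42 ≡ 21; y = λ·(21 - 21) - 28 ≡ 9. → (21, 9)
6G: (21, 9) + (21, 28): same x and y₁ ≡ -y₂, so the sum is ∞.
7G: ∞ + (21, 28) = (21, 28) (identity).
8G: tangent at (21, 28): λ = (3·21² + 4)/(2·28) ≡ 32/19. 19⁻¹ ≡ 2 (mod 37), so λ ≡ 32·2 ≡ 27.
  x = λ² - 21 - 21 = 729 - 42 ≡ 21; y = λ·(21 - 21) - 28 ≡ 9. → (21, 9)
9G: (21, 9) + (21, 28): same x and y₁ ≡ -y₂, so the sum is ∞.
10G: ∞ + (21, 28) = (21, 28) (identity).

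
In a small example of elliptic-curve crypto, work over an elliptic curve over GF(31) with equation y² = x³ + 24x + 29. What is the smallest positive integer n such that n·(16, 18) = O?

2P: tangent at (16, 18): λ = (3·16² + 24)/(2·18) ≡ 17/5. 5⁻¹ ≡ 25 (mod 31), so λ ≡ 17·25 ≡ 22.
  x = λ² - 16 - 16 = 484 - 32 ≡ 18; y = λ·(16 - 18) - 18 ≡ 0. → (18, 0)
3P: (18, 0) + (16, 18). λ = (18 - 0)/(16 - 18) ≡ 18/29 mod 31. 29⁻¹ ≡ 15 (mod 31), so λ ≡ 22.
  x = λ² - 18 - 16 = 484 - 34 ≡ 16; y = λ·(18 - 16) - 0 ≡ 13. → (16, 13)
4P: (16, 13) + (16, 18): same x and y₁ ≡ -y₂, so the sum is O.
4P = O, so the order is 4.

4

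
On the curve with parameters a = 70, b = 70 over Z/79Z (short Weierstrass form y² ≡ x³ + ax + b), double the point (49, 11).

tangent at (49, 11): λ = (3·49² + 70)/(2·11) ≡ 5/22. 22⁻¹ ≡ 18 (mod 79), so λ ≡ 5·18 ≡ 11.
  x = λ² - 49 - 49 = 121 - 98 ≡ 23; y = λ·(49 - 23) - 11 ≡ 38. → (23, 38)

(23, 38)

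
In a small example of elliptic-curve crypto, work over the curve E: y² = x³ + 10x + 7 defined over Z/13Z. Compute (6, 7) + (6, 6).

The two points share x = 6 and their y-coordinates satisfy 7 + 6 ≡ 0 (mod 13), so they are inverses. Their sum is ∞.

O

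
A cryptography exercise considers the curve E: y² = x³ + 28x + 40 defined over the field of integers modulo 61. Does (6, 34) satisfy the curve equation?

y² = 34² ≡ 58; x³ + 28x + 40 = 424 ≡ 58 (mod 61). 58 = 58.

yes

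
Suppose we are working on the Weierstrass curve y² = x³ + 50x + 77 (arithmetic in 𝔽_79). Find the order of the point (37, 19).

10

2P: tangent at (37, 19): λ = (3·37² + 50)/(2·19) ≡ 49/38. 38⁻¹ ≡ 52 (mod 79), so λ ≡ 49·52 ≡ 20.
  x = λ² - 37 - 37 = 400 - 74 ≡ 10; y = λ·(37 - 10) - 19 ≡ 47. → (10, 47)
3P: (10, 47) + (37, 19). λ = (19 - 47)/(37 - 10) ≡ 51/27 mod 79. 27⁻¹ ≡ 41 (mod 79) since 27·41 = 1107 ≡ 1, so λ ≡ 37.
  x = λ² - 10 - 37 = 1369 - 47 ≡ 58; y = λ·(10 - 58) - 47 ≡ 73. → (58, 73)
4P: (58, 73) + (37, 19). λ = (19 - 73)/(37 - 58) ≡ 25/58 mod 79. 58⁻¹ ≡ 15 (mod 79), so λ ≡ 59.
  x = λ² - 58 - 37 = 3481 - 95 ≡ 68; y = λ·(58 - 68) - 73 ≡ 48. → (68, 48)
5P: (68, 48) + (37, 19). λ = (19 - 48)/(37 - 68) ≡ 50/48 mod 79. 48⁻¹ ≡ 28 (mod 79), so λ ≡ 57.
  x = λ² - 68 - 37 = 3249 - 105 ≡ 63; y = λ·(68 - 63) - 48 ≡ 0. → (63, 0)
6P: (63, 0) + (37, 19). λ = (19 - 0)/(37 - 63) ≡ 19/53 mod 79. 53⁻¹ ≡ 3 (mod 79) since 53·3 = 159 ≡ 1, so λ ≡ 57.
  x = λ² - 63 - 37 = 3249 - 100 ≡ 68; y = λ·(63 - 68) - 0 ≡ 31. → (68, 31)
7P: (68, 31) + (37, 19). λ = (19 - 31)/(37 - 68) ≡ 67/48 mod 79. 48⁻¹ ≡ 28 (mod 79) since 48·28 = 1344 ≡ 1, so λ ≡ 59.
  x = λ² - 68 - 37 = 3481 - 105 ≡ 58; y = λ·(68 - 58) - 31 ≡ 6. → (58, 6)
8P: (58, 6) + (37, 19). λ = (19 - 6)/(37 - 58) ≡ 13/58 mod 79. 58⁻¹ ≡ 15 (mod 79) since 58·15 = 870 ≡ 1, so λ ≡ 37.
  x = λ² - 58 - 37 = 1369 - 95 ≡ 10; y = λ·(58 - 10) - 6 ≡ 32. → (10, 32)
9P: (10, 32) + (37, 19). λ = (19 - 32)/(37 - 10) ≡ 66/27 mod 79. 27⁻¹ ≡ 41 (mod 79), so λ ≡ 20.
  x = λ² - 10 - 37 = 400 - 47 ≡ 37; y = λ·(10 - 37) - 32 ≡ 60. → (37, 60)
10P: (37, 60) + (37, 19): same x and y₁ ≡ -y₂, so the sum is O.
10P = O, so the order is 10.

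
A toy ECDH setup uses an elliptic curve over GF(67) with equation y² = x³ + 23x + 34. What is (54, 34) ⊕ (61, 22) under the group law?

(54, 34) + (61, 22). λ = (22 - 34)/(61 - 54) ≡ 55/7 mod 67. 7⁻¹ ≡ 48 (mod 67) since 7·48 = 336 ≡ 1, so λ ≡ 27.
  x = λ² - 54 - 61 = 729 - 115 ≡ 11; y = λ·(54 - 11) - 34 ≡ 55. → (11, 55)

(11, 55)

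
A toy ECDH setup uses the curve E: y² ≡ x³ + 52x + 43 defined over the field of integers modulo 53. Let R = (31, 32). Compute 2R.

(0, 34)

tangent at (31, 32): λ = (3·31² + 52)/(2·32) ≡ 20/11. 11⁻¹ ≡ 29 (mod 53), so λ ≡ 20·29 ≡ 50.
  x = λ² - 31 - 31 = 2500 - 62 ≡ 0; y = λ·(31 - 0) - 32 ≡ 34. → (0, 34)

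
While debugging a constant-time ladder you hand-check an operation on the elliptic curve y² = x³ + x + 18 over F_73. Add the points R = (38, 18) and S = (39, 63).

(38, 18) + (39, 63). λ = (63 - 18)/(39 - 38) ≡ 45/1 mod 73. 1⁻¹ ≡ 1 (mod 73), so λ ≡ 45.
  x = λ² - 38 - 39 = 2025 - 77 ≡ 50; y = λ·(38 - 50) - 18 ≡ 26. → (50, 26)

(50, 26)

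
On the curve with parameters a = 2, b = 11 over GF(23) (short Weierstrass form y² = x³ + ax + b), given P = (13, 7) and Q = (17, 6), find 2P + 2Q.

First 2P:
Repeated addition: build up to 2P.
2P: tangent at (13, 7): λ = (3·13² + 2)/(2·7) ≡ 3/14. 14⁻¹ ≡ 5 (mod 23) since 14·5 = 70 ≡ 1, so λ ≡ 3·5 ≡ 15.
  x = λ² - 13 - 13 = 225 - 26 ≡ 15; y = λ·(13 - 15) - 7 ≡ 9. → (15, 9)
2P = (15, 9).
Next 2Q:
Repeated addition: build up to 2Q.
2Q: tangent at (17, 6): λ = (3·17² + 2)/(2·6) ≡ 18/12. 12⁻¹ ≡ 2 (mod 23), so λ ≡ 18·2 ≡ 13.
  x = λ² - 17 - 17 = 169 - 34 ≡ 20; y = λ·(17 - 20) - 6 ≡ 1. → (20, 1)
2Q = (20, 1).
Finally 2P + 2Q:
(15, 9) + (20, 1). λ = (1 - 9)/(20 - 15) ≡ 15/5 mod 23. 5⁻¹ ≡ 14 (mod 23), so λ ≡ 3.
  x = λ² - 15 - 20 = 9 - 35 ≡ 20; y = λ·(15 - 20) - 9 ≡ 22. → (20, 22)

(20, 22)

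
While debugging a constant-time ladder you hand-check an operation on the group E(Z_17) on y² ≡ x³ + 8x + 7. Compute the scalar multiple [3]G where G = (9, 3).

Repeated addition: build up to 3G.
2G: tangent at (9, 3): λ = (3·9² + 8)/(2·3) ≡ 13/6. 6⁻¹ ≡ 3 (mod 17), so λ ≡ 13·3 ≡ 5.
  x = λ² - 9 - 9 = 25 - 18 ≡ 7; y = λ·(9 - 7) - 3 ≡ 7. → (7, 7)
3G: (7, 7) + (9, 3). λ = (3 - 7)/(9 - 7) ≡ 13/2 mod 17. 2⁻¹ ≡ 9 (mod 17) since 2·9 = 18 ≡ 1, so λ ≡ 15.
  x = λ² - 7 - 9 = 225 - 16 ≡ 5; y = λ·(7 - 5) - 7 ≡ 6. → (5, 6)

(5, 6)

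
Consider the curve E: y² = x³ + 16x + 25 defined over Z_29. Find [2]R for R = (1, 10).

(20, 14)

tangent at (1, 10): λ = (3·1² + 16)/(2·10) ≡ 19/20. 20⁻¹ ≡ 16 (mod 29), so λ ≡ 19·16 ≡ 14.
  x = λ² - 1 - 1 = 196 - 2 ≡ 20; y = λ·(1 - 20) - 10 ≡ 14. → (20, 14)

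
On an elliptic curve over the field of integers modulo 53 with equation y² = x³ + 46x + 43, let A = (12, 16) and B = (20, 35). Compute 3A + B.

First 3A:
Repeated addition: build up to 3A.
2A: tangent at (12, 16): λ = (3·12² + 46)/(2·16) ≡ 1/32. 32⁻¹ ≡ 5 (mod 53), so λ ≡ 1·5 ≡ 5.
  x = λ² - 12 - 12 = 25 - 24 ≡ 1; y = λ·(12 - 1) - 16 ≡ 39. → (1, 39)
3A: (1, 39) + (12, 16). λ = (16 - 39)/(12 - 1) ≡ 30/11 mod 53. 11⁻¹ ≡ 29 (mod 53) since 11·29 = 319 ≡ 1, so λ ≡ 22.
  x = λ² - 1 - 12 = 484 - 13 ≡ 47; y = λ·(1 - 47) - 39 ≡ 9. → (47, 9)
3A = (47, 9).
Finally 3A + B:
(47, 9) + (20, 35). λ = (35 - 9)/(20 - 47) ≡ 26/26 mod 53. 26⁻¹ ≡ 51 (mod 53), so λ ≡ 1.
  x = λ² - 47 - 20 = 1 - 67 ≡ 40; y = λ·(47 - 40) - 9 ≡ 51. → (40, 51)

(40, 51)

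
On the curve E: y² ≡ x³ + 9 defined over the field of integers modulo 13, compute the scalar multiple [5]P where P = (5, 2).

(6, 11)

Repeated addition: build up to 5P.
2P: tangent at (5, 2): λ = (3·5² + 0)/(2·2) ≡ 10/4. 4⁻¹ ≡ 10 (mod 13), so λ ≡ 10·10 ≡ 9.
  x = λ² - 5 - 5 = 81 - 10 ≡ 6; y = λ·(5 - 6) - 2 ≡ 2. → (6, 2)
3P: (6, 2) + (5, 2). λ = (2 - 2)/(5 - 6) ≡ 0/12 mod 13. 12⁻¹ ≡ 12 (mod 13) since 12·12 = 144 ≡ 1, so λ ≡ 0.
  x = λ² - 6 - 5 = 0 - 11 ≡ 2; y = λ·(6 - 2) - 2 ≡ 11. → (2, 11)
4P: (2, 11) + (5, 2). λ = (2 - 11)/(5 - 2) ≡ 4/3 mod 13. 3⁻¹ ≡ 9 (mod 13), so λ ≡ 10.
  x = λ² - 2 - 5 = 100 - 7 ≡ 2; y = λ·(2 - 2) - 11 ≡ 2. → (2, 2)
5P: (2, 2) + (5, 2). λ = (2 - 2)/(5 - 2) ≡ 0/3 mod 13. 3⁻¹ ≡ 9 (mod 13), so λ ≡ 0.
  x = λ² - 2 - 5 = 0 - 7 ≡ 6; y = λ·(2 - 6) - 2 ≡ 11. → (6, 11)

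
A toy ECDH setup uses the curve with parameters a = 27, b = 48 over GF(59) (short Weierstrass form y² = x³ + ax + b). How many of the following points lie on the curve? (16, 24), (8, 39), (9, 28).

(16, 24): 24² ≡ 45, rhs ≡ 33 → off.
(8, 39): 39² ≡ 46, rhs ≡ 9 → off.
(9, 28): 28² ≡ 17, rhs ≡ 17 → on.

1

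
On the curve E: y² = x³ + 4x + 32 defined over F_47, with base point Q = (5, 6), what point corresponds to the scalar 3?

Repeated addition: build up to 3Q.
2Q: tangent at (5, 6): λ = (3·5² + 4)/(2·6) ≡ 32/12. 12⁻¹ ≡ 4 (mod 47) since 12·4 = 48 ≡ 1, so λ ≡ 32·4 ≡ 34.
  x = λ² - 5 - 5 = 1156 - 10 ≡ 18; y = λ·(5 - 18) - 6 ≡ 22. → (18, 22)
3Q: (18, 22) + (5, 6). λ = (6 - 22)/(5 - 18) ≡ 31/34 mod 47. 34⁻¹ ≡ 18 (mod 47) since 34·18 = 612 ≡ 1, so λ ≡ 41.
  x = λ² - 18 - 5 = 1681 - 23 ≡ 13; y = λ·(18 - 13) - 22 ≡ 42. → (13, 42)

(13, 42)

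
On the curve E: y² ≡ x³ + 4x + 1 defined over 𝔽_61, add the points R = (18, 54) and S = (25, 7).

(22, 60)

(18, 54) + (25, 7). λ = (7 - 54)/(25 - 18) ≡ 14/7 mod 61. 7⁻¹ ≡ 35 (mod 61) since 7·35 = 245 ≡ 1, so λ ≡ 2.
  x = λ² - 18 - 25 = 4 - 43 ≡ 22; y = λ·(18 - 22) - 54 ≡ 60. → (22, 60)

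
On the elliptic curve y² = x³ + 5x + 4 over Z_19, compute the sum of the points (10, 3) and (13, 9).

(0, 17)

(10, 3) + (13, 9). λ = (9 - 3)/(13 - 10) ≡ 6/3 mod 19. 3⁻¹ ≡ 13 (mod 19), so λ ≡ 2.
  x = λ² - 10 - 13 = 4 - 23 ≡ 0; y = λ·(10 - 0) - 3 ≡ 17. → (0, 17)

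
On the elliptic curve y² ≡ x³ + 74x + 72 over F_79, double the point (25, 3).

(39, 5)

tangent at (25, 3): λ = (3·25² + 74)/(2·3) ≡ 53/6. 6⁻¹ ≡ 66 (mod 79), so λ ≡ 53·66 ≡ 22.
  x = λ² - 25 - 25 = 484 - 50 ≡ 39; y = λ·(25 - 39) - 3 ≡ 5. → (39, 5)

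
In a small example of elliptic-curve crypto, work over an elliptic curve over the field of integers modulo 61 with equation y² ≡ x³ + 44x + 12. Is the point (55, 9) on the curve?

y² = 9² ≡ 20; x³ + 44x + 12 = 168807 ≡ 20 (mod 61). 20 = 20.

yes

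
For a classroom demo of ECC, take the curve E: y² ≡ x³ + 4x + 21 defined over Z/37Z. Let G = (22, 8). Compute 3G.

(8, 11)

Repeated addition: build up to 3G.
2G: tangent at (22, 8): λ = (3·22² + 4)/(2·8) ≡ 13/16. 16⁻¹ ≡ 7 (mod 37), so λ ≡ 13·7 ≡ 17.
  x = λ² - 22 - 22 = 289 - 44 ≡ 23; y = λ·(22 - 23) - 8 ≡ 12. → (23, 12)
3G: (23, 12) + (22, 8). λ = (8 - 12)/(22 - 23) ≡ 33/36 mod 37. 36⁻¹ ≡ 36 (mod 37) since 36·36 = 1296 ≡ 1, so λ ≡ 4.
  x = λ² - 23 - 22 = 16 - 45 ≡ 8; y = λ·(23 - 8) - 12 ≡ 11. → (8, 11)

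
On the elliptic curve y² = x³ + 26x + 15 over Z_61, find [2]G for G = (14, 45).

tangent at (14, 45): λ = (3·14² + 26)/(2·45) ≡ 4/29. 29⁻¹ ≡ 40 (mod 61), so λ ≡ 4·40 ≡ 38.
  x = λ² - 14 - 14 = 1444 - 28 ≡ 13; y = λ·(14 - 13) - 45 ≡ 54. → (13, 54)

(13, 54)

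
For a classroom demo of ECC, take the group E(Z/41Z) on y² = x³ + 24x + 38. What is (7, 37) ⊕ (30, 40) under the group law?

(12, 39)

(7, 37) + (30, 40). λ = (40 - 37)/(30 - 7) ≡ 3/23 mod 41. 23⁻¹ ≡ 25 (mod 41), so λ ≡ 34.
  x = λ² - 7 - 30 = 1156 - 37 ≡ 12; y = λ·(7 - 12) - 37 ≡ 39. → (12, 39)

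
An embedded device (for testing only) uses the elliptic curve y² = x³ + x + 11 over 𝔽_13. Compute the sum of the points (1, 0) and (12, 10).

(1, 0) + (12, 10). λ = (10 - 0)/(12 - 1) ≡ 10/11 mod 13. 11⁻¹ ≡ 6 (mod 13), so λ ≡ 8.
  x = λ² - 1 - 12 = 64 - 13 ≡ 12; y = λ·(1 - 12) - 0 ≡ 3. → (12, 3)

(12, 3)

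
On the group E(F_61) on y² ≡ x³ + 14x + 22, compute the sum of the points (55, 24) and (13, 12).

(13, 49)

(55, 24) + (13, 12). λ = (12 - 24)/(13 - 55) ≡ 49/19 mod 61. 19⁻¹ ≡ 45 (mod 61) since 19·45 = 855 ≡ 1, so λ ≡ 9.
  x = λ² - 55 - 13 = 81 - 68 ≡ 13; y = λ·(55 - 13) - 24 ≡ 49. → (13, 49)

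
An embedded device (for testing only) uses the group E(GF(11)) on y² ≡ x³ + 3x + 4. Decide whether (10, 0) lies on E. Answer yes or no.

yes

y² = 0² ≡ 0; x³ + 3x + 4 = 1034 ≡ 0 (mod 11). 0 = 0.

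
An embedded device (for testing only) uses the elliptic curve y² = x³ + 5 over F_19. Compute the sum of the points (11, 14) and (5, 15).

(12, 2)

(11, 14) + (5, 15). λ = (15 - 14)/(5 - 11) ≡ 1/13 mod 19. 13⁻¹ ≡ 3 (mod 19), so λ ≡ 3.
  x = λ² - 11 - 5 = 9 - 16 ≡ 12; y = λ·(11 - 12) - 14 ≡ 2. → (12, 2)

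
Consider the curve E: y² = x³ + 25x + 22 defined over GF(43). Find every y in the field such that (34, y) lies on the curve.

x³ + 25x + 22 = 40176 ≡ 14 (mod 43).
Square roots of 14 mod 43: 10 and 33 (since 10² = 100 ≡ 14).

10, 33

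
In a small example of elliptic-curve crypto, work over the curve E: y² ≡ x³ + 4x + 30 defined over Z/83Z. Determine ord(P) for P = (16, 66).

3

2P: tangent at (16, 66): λ = (3·16² + 4)/(2·66) ≡ 25/49. 49⁻¹ ≡ 61 (mod 83) since 49·61 = 2989 ≡ 1, so λ ≡ 25·61 ≡ 31.
  x = λ² - 16 - 16 = 961 - 32 ≡ 16; y = λ·(16 - 16) - 66 ≡ 17. → (16, 17)
3P: (16, 17) + (16, 66): same x and y₁ ≡ -y₂, so the sum is 𝒪.
3P = 𝒪, so the order is 3.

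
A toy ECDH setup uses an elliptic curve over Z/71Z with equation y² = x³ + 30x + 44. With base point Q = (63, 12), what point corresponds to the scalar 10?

(25, 35)

Repeated addition: build up to 10Q.
2Q: tangent at (63, 12): λ = (3·63² + 30)/(2·12) ≡ 9/24. 24⁻¹ ≡ 3 (mod 71) since 24·3 = 72 ≡ 1, so λ ≡ 9·3 ≡ 27.
  x = λ² - 63 - 63 = 729 - 126 ≡ 35; y = λ·(63 - 35) - 12 ≡ 34. → (35, 34)
3Q: (35, 34) + (63, 12). λ = (12 - 34)/(63 - 35) ≡ 49/28 mod 71. 28⁻¹ ≡ 33 (mod 71), so λ ≡ 55.
  x = λ² - 35 - 63 = 3025 - 98 ≡ 16; y = λ·(35 - 16) - 34 ≡ 17. → (16, 17)
4Q: (16, 17) + (63, 12). λ = (12 - 17)/(63 - 16) ≡ 66/47 mod 71. 47⁻¹ ≡ 68 (mod 71) since 47·68 = 3196 ≡ 1, so λ ≡ 15.
  x = λ² - 16 - 63 = 225 - 79 ≡ 4; y = λ·(16 - 4) - 17 ≡ 21. → (4, 21)
5Q: (4, 21) + (63, 12). λ = (12 - 21)/(63 - 4) ≡ 62/59 mod 71. 59⁻¹ ≡ 65 (mod 71), so λ ≡ 54.
  x = λ² - 4 - 63 = 2916 - 67 ≡ 9; y = λ·(4 - 9) - 21 ≡ 64. → (9, 64)
6Q: (9, 64) + (63, 12). λ = (12 - 64)/(63 - 9) ≡ 19/54 mod 71. 54⁻¹ ≡ 25 (mod 71), so λ ≡ 49.
  x = λ² - 9 - 63 = 2401 - 72 ≡ 57; y = λ·(9 - 57) - 64 ≡ 69. → (57, 69)
7Q: (57, 69) + (63, 12). λ = (12 - 69)/(63 - 57) ≡ 14/6 mod 71. 6⁻¹ ≡ 12 (mod 71) since 6·12 = 72 ≡ 1, so λ ≡ 26.
  x = λ² - 57 - 63 = 676 - 120 ≡ 59; y = λ·(57 - 59) - 69 ≡ 21. → (59, 21)
8Q: (59, 21) + (63, 12). λ = (12 - 21)/(63 - 59) ≡ 62/4 mod 71. 4⁻¹ ≡ 18 (mod 71), so λ ≡ 51.
  x = λ² - 59 - 63 = 2601 - 122 ≡ 65; y = λ·(59 - 65) - 21 ≡ 28. → (65, 28)
9Q: (65, 28) + (63, 12). λ = (12 - 28)/(63 - 65) ≡ 55/69 mod 71. 69⁻¹ ≡ 35 (mod 71), so λ ≡ 8.
  x = λ² - 65 - 63 = 64 - 128 ≡ 7; y = λ·(65 - 7) - 28 ≡ 10. → (7, 10)
10Q: (7, 10) + (63, 12). λ = (12 - 10)/(63 - 7) ≡ 2/56 mod 71. 56⁻¹ ≡ 52 (mod 71) since 56·52 = 2912 ≡ 1, so λ ≡ 33.
  x = λ² - 7 - 63 = 1089 - 70 ≡ 25; y = λ·(7 - 25) - 10 ≡ 35. → (25, 35)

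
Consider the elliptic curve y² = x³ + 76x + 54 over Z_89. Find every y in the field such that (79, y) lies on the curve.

x³ + 76x + 54 = 499097 ≡ 74 (mod 89).
74 is a non-residue mod 89; no y exists.

none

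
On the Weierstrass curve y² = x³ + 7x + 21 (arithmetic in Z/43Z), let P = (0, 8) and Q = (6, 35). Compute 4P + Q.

First 4P:
Double-and-add on 4 = (100)₂. Start with P = (0, 8) for the leading 1-bit.
double: tangent at (0, 8): λ = (3·0² + 7)/(2·8) ≡ 7/16. 16⁻¹ ≡ 35 (mod 43) since 16·35 = 560 ≡ 1, so λ ≡ 7·35 ≡ 30.
  x = λ² - 0 - 0 = 900 - 0 ≡ 40; y = λ·(0 - 40) - 8 ≡ 39. → (40, 39)
double: tangent at (40, 39): λ = (3·40² + 7)/(2·39) ≡ 34/35. 35⁻¹ ≡ 16 (mod 43), so λ ≡ 34·16 ≡ 28.
  x = λ² - 40 - 40 = 784 - 80 ≡ 16; y = λ·(40 - 16) - 39 ≡ 31. → (16, 31)
4P = (16, 31).
Finally 4P + Q:
(16, 31) + (6, 35). λ = (35 - 31)/(6 - 16) ≡ 4/33 mod 43. 33⁻¹ ≡ 30 (mod 43), so λ ≡ 34.
  x = λ² - 16 - 6 = 1156 - 22 ≡ 16; y = λ·(16 - 16) - 31 ≡ 12. → (16, 12)

(16, 12)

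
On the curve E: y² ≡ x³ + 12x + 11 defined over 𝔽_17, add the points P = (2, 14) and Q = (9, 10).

(2, 14) + (9, 10). λ = (10 - 14)/(9 - 2) ≡ 13/7 mod 17. 7⁻¹ ≡ 5 (mod 17), so λ ≡ 14.
  x = λ² - 2 - 9 = 196 - 11 ≡ 15; y = λ·(2 - 15) - 14 ≡ 8. → (15, 8)

(15, 8)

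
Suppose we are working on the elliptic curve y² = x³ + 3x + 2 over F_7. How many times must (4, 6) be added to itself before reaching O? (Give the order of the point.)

2P: tangent at (4, 6): λ = (3·4² + 3)/(2·6) ≡ 2/5. 5⁻¹ ≡ 3 (mod 7) since 5·3 = 15 ≡ 1, so λ ≡ 2·3 ≡ 6.
  x = λ² - 4 - 4 = 36 - 8 ≡ 0; y = λ·(4 - 0) - 6 ≡ 4. → (0, 4)
3P: (0, 4) + (4, 6). λ = (6 - 4)/(4 - 0) ≡ 2/4 mod 7. 4⁻¹ ≡ 2 (mod 7), so λ ≡ 4.
  x = λ² - 0 - 4 = 16 - 4 ≡ 5; y = λ·(0 - 5) - 4 ≡ 4. → (5, 4)
4P: (5, 4) + (4, 6). λ = (6 - 4)/(4 - 5) ≡ 2/6 mod 7. 6⁻¹ ≡ 6 (mod 7), so λ ≡ 5.
  x = λ² - 5 - 4 = 25 - 9 ≡ 2; y = λ·(5 - 2) - 4 ≡ 4. → (2, 4)
5P: (2, 4) + (4, 6). λ = (6 - 4)/(4 - 2) ≡ 2/2 mod 7. 2⁻¹ ≡ 4 (mod 7), so λ ≡ 1.
  x = λ² - 2 - 4 = 1 - 6 ≡ 2; y = λ·(2 - 2) - 4 ≡ 3. → (2, 3)
6P: (2, 3) + (4, 6). λ = (6 - 3)/(4 - 2) ≡ 3/2 mod 7. 2⁻¹ ≡ 4 (mod 7) since 2·4 = 8 ≡ 1, so λ ≡ 5.
  x = λ² - 2 - 4 = 25 - 6 ≡ 5; y = λ·(2 - 5) - 3 ≡ 3. → (5, 3)
7P: (5, 3) + (4, 6). λ = (6 - 3)/(4 - 5) ≡ 3/6 mod 7. 6⁻¹ ≡ 6 (mod 7) since 6·6 = 36 ≡ 1, so λ ≡ 4.
  x = λ² - 5 - 4 = 16 - 9 ≡ 0; y = λ·(5 - 0) - 3 ≡ 3. → (0, 3)
8P: (0, 3) + (4, 6). λ = (6 - 3)/(4 - 0) ≡ 3/4 mod 7. 4⁻¹ ≡ 2 (mod 7) since 4·2 = 8 ≡ 1, so λ ≡ 6.
  x = λ² - 0 - 4 = 36 - 4 ≡ 4; y = λ·(0 - 4) - 3 ≡ 1. → (4, 1)
9P: (4, 1) + (4, 6): same x and y₁ ≡ -y₂, so the sum is O.
9P = O, so the order is 9.

9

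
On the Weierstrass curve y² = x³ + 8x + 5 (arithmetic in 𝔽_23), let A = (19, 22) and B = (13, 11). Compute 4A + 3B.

(10, 2)

First 4A:
Repeated addition: build up to 4A.
2A: tangent at (19, 22): λ = (3·19² + 8)/(2·22) ≡ 10/21. 21⁻¹ ≡ 11 (mod 23) since 21·11 = 231 ≡ 1, so λ ≡ 10·11 ≡ 18.
  x = λ² - 19 - 19 = 324 - 38 ≡ 10; y = λ·(19 - 10) - 22 ≡ 2. → (10, 2)
3A: (10, 2) + (19, 22). λ = (22 - 2)/(19 - 10) ≡ 20/9 mod 23. 9⁻¹ ≡ 18 (mod 23), so λ ≡ 15.
  x = λ² - 10 - 19 = 225 - 29 ≡ 12; y = λ·(10 - 12) - 2 ≡ 14. → (12, 14)
4A: (12, 14) + (19, 22). λ = (22 - 14)/(19 - 12) ≡ 8/7 mod 23. 7⁻¹ ≡ 10 (mod 23), so λ ≡ 11.
  x = λ² - 12 - 19 = 121 - 31 ≡ 21; y = λ·(12 - 21) - 14 ≡ 2. → (21, 2)
4A = (21, 2).
Next 3B:
Repeated addition: build up to 3B.
2B: tangent at (13, 11): λ = (3·13² + 8)/(2·11) ≡ 9/22. 22⁻¹ ≡ 22 (mod 23) since 22·22 = 484 ≡ 1, so λ ≡ 9·22 ≡ 14.
  x = λ² - 13 - 13 = 196 - 26 ≡ 9; y = λ·(13 - 9) - 11 ≡ 22. → (9, 22)
3B: (9, 22) + (13, 11). λ = (11 - 22)/(13 - 9) ≡ 12/4 mod 23. 4⁻¹ ≡ 6 (mod 23) since 4·6 = 24 ≡ 1, so λ ≡ 3.
  x = λ² - 9 - 13 = 9 - 22 ≡ 10; y = λ·(9 - 10) - 22 ≡ 21. → (10, 21)
3B = (10, 21).
Finally 4A + 3B:
(21, 2) + (10, 21). λ = (21 - 2)/(10 - 21) ≡ 19/12 mod 23. 12⁻¹ ≡ 2 (mod 23), so λ ≡ 15.
  x = λ² - 21 - 10 = 225 - 31 ≡ 10; y = λ·(21 - 10) - 2 ≡ 2. → (10, 2)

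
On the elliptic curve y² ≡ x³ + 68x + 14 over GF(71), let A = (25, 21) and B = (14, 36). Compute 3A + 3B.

First 3A:
Repeated addition: build up to 3A.
2A: tangent at (25, 21): λ = (3·25² + 68)/(2·21) ≡ 26/42. 42⁻¹ ≡ 22 (mod 71), so λ ≡ 26·22 ≡ 4.
  x = λ² - 25 - 25 = 16 - 50 ≡ 37; y = λ·(25 - 37) - 21 ≡ 2. → (37, 2)
3A: (37, 2) + (25, 21). λ = (21 - 2)/(25 - 37) ≡ 19/59 mod 71. 59⁻¹ ≡ 65 (mod 71) since 59·65 = 3835 ≡ 1, so λ ≡ 28.
  x = λ² - 37 - 25 = 784 - 62 ≡ 12; y = λ·(37 - 12) - 2 ≡ 59. → (12, 59)
3A = (12, 59).
Next 3B:
Repeated addition: build up to 3B.
2B: tangent at (14, 36): λ = (3·14² + 68)/(2·36) ≡ 17/1. 1⁻¹ ≡ 1 (mod 71), so λ ≡ 17·1 ≡ 17.
  x = λ² - 14 - 14 = 289 - 28 ≡ 48; y = λ·(14 - 48) - 36 ≡ 25. → (48, 25)
3B: (48, 25) + (14, 36). λ = (36 - 25)/(14 - 48) ≡ 11/37 mod 71. 37⁻¹ ≡ 48 (mod 71) since 37·48 = 1776 ≡ 1, so λ ≡ 31.
  x = λ² - 48 - 14 = 961 - 62 ≡ 47; y = λ·(48 - 47) - 25 ≡ 6. → (47, 6)
3B = (47, 6).
Finally 3A + 3B:
(12, 59) + (47, 6). λ = (6 - 59)/(47 - 12) ≡ 18/35 mod 71. 35⁻¹ ≡ 69 (mod 71), so λ ≡ 35.
  x = λ² - 12 - 47 = 1225 - 59 ≡ 30; y = λ·(12 - 30) - 59 ≡ 21. → (30, 21)

(30, 21)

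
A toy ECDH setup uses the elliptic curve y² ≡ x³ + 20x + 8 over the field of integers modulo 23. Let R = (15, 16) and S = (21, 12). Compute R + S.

(15, 16) + (21, 12). λ = (12 - 16)/(21 - 15) ≡ 19/6 mod 23. 6⁻¹ ≡ 4 (mod 23) since 6·4 = 24 ≡ 1, so λ ≡ 7.
  x = λ² - 15 - 21 = 49 - 36 ≡ 13; y = λ·(15 - 13) - 16 ≡ 21. → (13, 21)

(13, 21)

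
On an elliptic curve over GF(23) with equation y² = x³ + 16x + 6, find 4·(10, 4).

Write P = (10, 4).
Double-and-add on 4 = (100)₂. Start with P = (10, 4) for the leading 1-bit.
double: tangent at (10, 4): λ = (3·10² + 16)/(2·4) ≡ 17/8. 8⁻¹ ≡ 3 (mod 23), so λ ≡ 17·3 ≡ 5.
  x = λ² - 10 - 10 = 25 - 20 ≡ 5; y = λ·(10 - 5) - 4 ≡ 21. → (5, 21)
double: tangent at (5, 21): λ = (3·5² + 16)/(2·21) ≡ 22/19. 19⁻¹ ≡ 17 (mod 23), so λ ≡ 22·17 ≡ 6.
  x = λ² - 5 - 5 = 36 - 10 ≡ 3; y = λ·(5 - 3) - 21 ≡ 14. → (3, 14)

(3, 14)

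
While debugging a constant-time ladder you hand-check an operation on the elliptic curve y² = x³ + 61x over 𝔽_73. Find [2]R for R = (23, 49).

tangent at (23, 49): λ = (3·23² + 61)/(2·49) ≡ 42/25. 25⁻¹ ≡ 38 (mod 73), so λ ≡ 42·38 ≡ 63.
  x = λ² - 23 - 23 = 3969 - 46 ≡ 54; y = λ·(23 - 54) - 49 ≡ 42. → (54, 42)

(54, 42)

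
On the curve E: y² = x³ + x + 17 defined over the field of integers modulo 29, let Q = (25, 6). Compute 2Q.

(14, 22)

tangent at (25, 6): λ = (3·25² + 1)/(2·6) ≡ 20/12. 12⁻¹ ≡ 17 (mod 29), so λ ≡ 20·17 ≡ 21.
  x = λ² - 25 - 25 = 441 - 50 ≡ 14; y = λ·(25 - 14) - 6 ≡ 22. → (14, 22)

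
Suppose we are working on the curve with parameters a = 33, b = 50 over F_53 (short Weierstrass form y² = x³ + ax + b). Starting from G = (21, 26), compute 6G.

Double-and-add on 6 = (110)₂. Start with G = (21, 26) for the leading 1-bit.
double: tangent at (21, 26): λ = (3·21² + 33)/(2·26) ≡ 31/52. 52⁻¹ ≡ 52 (mod 53) since 52·52 = 2704 ≡ 1, so λ ≡ 31·52 ≡ 22.
  x = λ² - 21 - 21 = 484 - 42 ≡ 18; y = λ·(21 - 18) - 26 ≡ 40. → (18, 40)
add G: (18, 40) + (21, 26). λ = (26 - 40)/(21 - 18) ≡ 39/3 mod 53. 3⁻¹ ≡ 18 (mod 53), so λ ≡ 13.
  x = λ² - 18 - 21 = 169 - 39 ≡ 24; y = λ·(18 - 24) - 40 ≡ 41. → (24, 41)
double: tangent at (24, 41): λ = (3·24² + 33)/(2·41) ≡ 12/29. 29⁻¹ ≡ 11 (mod 53) since 29·11 = 319 ≡ 1, so λ ≡ 12·11 ≡ 26.
  x = λ² - 24 - 24 = 676 - 48 ≡ 45; y = λ·(24 - 45) - 41 ≡ 49. → (45, 49)

(45, 49)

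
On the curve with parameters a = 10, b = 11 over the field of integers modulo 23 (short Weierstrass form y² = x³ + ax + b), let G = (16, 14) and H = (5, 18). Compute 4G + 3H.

First 4G:
Repeated addition: build up to 4G.
2G: tangent at (16, 14): λ = (3·16² + 10)/(2·14) ≡ 19/5. 5⁻¹ ≡ 14 (mod 23) since 5·14 = 70 ≡ 1, so λ ≡ 19·14 ≡ 13.
  x = λ² - 16 - 16 = 169 - 32 ≡ 22; y = λ·(16 - 22) - 14 ≡ 0. → (22, 0)
3G: (22, 0) + (16, 14). λ = (14 - 0)/(16 - 22) ≡ 14/17 mod 23. 17⁻¹ ≡ 19 (mod 23) since 17·19 = 323 ≡ 1, so λ ≡ 13.
  x = λ² - 22 - 16 = 169 - 38 ≡ 16; y = λ·(22 - 16) - 0 ≡ 9. → (16, 9)
4G: (16, 9) + (16, 14): same x and y₁ ≡ -y₂, so the sum is the point at infinity.
4G = the point at infinity.
Next 3H:
Repeated addition: build up to 3H.
2H: tangent at (5, 18): λ = (3·5² + 10)/(2·18) ≡ 16/13. 13⁻¹ ≡ 16 (mod 23), so λ ≡ 16·16 ≡ 3.
  x = λ² - 5 - 5 = 9 - 10 ≡ 22; y = λ·(5 - 22) - 18 ≡ 0. → (22, 0)
3H: (22, 0) + (5, 18). λ = (18 - 0)/(5 - 22) ≡ 18/6 mod 23. 6⁻¹ ≡ 4 (mod 23), so λ ≡ 3.
  x = λ² - 22 - 5 = 9 - 27 ≡ 5; y = λ·(22 - 5) - 0 ≡ 5. → (5, 5)
3H = (5, 5).
Finally 4G + 3H:
the point at infinity + (5, 5) = (5, 5) (identity).

(5, 5)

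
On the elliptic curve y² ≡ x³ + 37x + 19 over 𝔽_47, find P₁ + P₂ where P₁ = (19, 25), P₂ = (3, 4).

(19, 25) + (3, 4). λ = (4 - 25)/(3 - 19) ≡ 26/31 mod 47. 31⁻¹ ≡ 44 (mod 47) since 31·44 = 1364 ≡ 1, so λ ≡ 16.
  x = λ² - 19 - 3 = 256 - 22 ≡ 46; y = λ·(19 - 46) - 25 ≡ 13. → (46, 13)

(46, 13)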